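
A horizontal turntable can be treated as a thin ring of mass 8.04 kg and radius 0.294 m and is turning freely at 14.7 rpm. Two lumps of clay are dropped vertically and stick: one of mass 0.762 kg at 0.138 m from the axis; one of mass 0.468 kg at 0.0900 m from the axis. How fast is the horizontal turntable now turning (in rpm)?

No external torque acts about the axis; L_before = L_after.
I_p = (8.04)(0.294)² = 0.6949 kg·m².
Added inertia Σmr² = (0.762)(0.138)² + (0.468)(0.0900)² = 0.01830 kg·m²; I_f = 0.6949 + 0.01830 = 0.7132 kg·m².
ω_f = I_p ω_i / I_f = (0.6949)(14.7) / 0.7132 = 14.32 rpm.

ω_f ≈ 14.3 rpm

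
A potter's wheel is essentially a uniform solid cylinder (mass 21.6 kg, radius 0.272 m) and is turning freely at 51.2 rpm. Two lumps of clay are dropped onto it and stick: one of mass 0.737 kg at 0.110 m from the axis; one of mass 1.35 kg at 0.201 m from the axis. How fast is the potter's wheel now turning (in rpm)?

The added mass arrives with no angular momentum about the axis, and any external torque about the axis is negligible, so the system's angular momentum is conserved.
I_p = ½(21.6)(0.272)² = 0.7990 kg·m².
Added inertia Σmr² = (0.737)(0.110)² + (1.35)(0.201)² = 0.06346 kg·m²; I_f = 0.7990 + 0.06346 = 0.8625 kg·m².
ω_f = I_p ω_i / I_f = (0.7990)(51.2) / 0.8625 = 47.43 rpm.

ω_f ≈ 47.4 rpm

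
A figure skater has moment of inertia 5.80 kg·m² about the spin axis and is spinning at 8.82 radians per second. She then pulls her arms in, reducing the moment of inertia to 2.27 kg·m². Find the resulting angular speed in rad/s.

With no external torque about the axis, L is conserved: I₁ω₁ = I₂ω₂.
ω₂ = I₁ω₁ / I₂ = (5.800)(8.82 rad/s) / (2.270) = 22.54 rad/s.

ω₂ ≈ 22.5 rad/s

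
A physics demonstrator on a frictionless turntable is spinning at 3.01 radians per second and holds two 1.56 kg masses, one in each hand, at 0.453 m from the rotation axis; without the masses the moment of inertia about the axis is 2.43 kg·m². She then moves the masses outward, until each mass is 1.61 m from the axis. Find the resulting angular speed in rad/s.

ω₂ ≈ 0.879 rad/s

With no external torque about the axis, L is conserved: I₁ω₁ = I₂ω₂.
I₁ = 2.43 + 2(1.56)(0.453)² = 3.070 kg·m²; I₂ = 2.43 + 2(1.56)(1.61)² = 10.52 kg·m².
ω₂ = I₁ω₁ / I₂ = (3.070)(3.01 rad/s) / (10.52) = 0.8787 rad/s.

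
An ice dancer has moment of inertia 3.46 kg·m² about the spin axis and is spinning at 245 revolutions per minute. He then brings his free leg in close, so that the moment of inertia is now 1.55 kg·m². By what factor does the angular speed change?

ω₂/ω₁ ≈ 2.23

Angular momentum about the spin axis is conserved since the torque about it is zero.
ω₂/ω₁ = I₁/I₂ = 3.460 / 1.550 = 2.232.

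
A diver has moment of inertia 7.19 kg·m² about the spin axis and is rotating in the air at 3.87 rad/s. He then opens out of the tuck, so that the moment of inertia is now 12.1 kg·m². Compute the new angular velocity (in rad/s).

With no external torque about the axis, L is conserved: I₁ω₁ = I₂ω₂.
ω₂ = I₁ω₁ / I₂ = (7.190)(3.87 rad/s) / (12.10) = 2.300 rad/s.

ω₂ ≈ 2.30 rad/s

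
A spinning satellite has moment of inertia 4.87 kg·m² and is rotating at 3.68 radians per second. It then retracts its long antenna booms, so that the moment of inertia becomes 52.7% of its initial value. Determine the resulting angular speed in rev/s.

ω₂ ≈ 1.11 rev/s

No external torque acts about the spin axis, so angular momentum is conserved.
I₂ = 0.527 × 4.87 = 2.566 kg·m².
ω₂ = I₁ω₁ / I₂ = (4.870)(3.68 rad/s) / (2.566) = 6.983 rad/s = 1.111 rev/s.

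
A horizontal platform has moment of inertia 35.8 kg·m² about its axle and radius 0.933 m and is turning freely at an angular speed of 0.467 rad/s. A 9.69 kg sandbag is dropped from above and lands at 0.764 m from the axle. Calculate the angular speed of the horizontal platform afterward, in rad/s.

ω_f ≈ 0.403 rad/s

No external torque acts about the axle; L_before = L_after.
Added inertia Σmr² = (9.69)(0.764)² = 5.656 kg·m²; I_f = 35.80 + 5.656 = 41.46 kg·m².
ω_f = I_p ω_i / I_f = (35.80)(0.467) / 41.46 = 0.4033 rad/s.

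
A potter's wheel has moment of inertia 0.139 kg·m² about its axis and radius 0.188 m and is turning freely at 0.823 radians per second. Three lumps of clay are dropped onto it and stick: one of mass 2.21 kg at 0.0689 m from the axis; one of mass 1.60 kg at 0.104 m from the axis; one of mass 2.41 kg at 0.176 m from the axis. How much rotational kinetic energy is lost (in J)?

energy lost ≈ 0.0200 J

No external torque acts about the axis; L_before = L_after.
Added inertia Σmr² = (2.21)(0.0689)² + (1.60)(0.104)² + (2.41)(0.176)² = 0.1024 kg·m²; I_f = 0.1390 + 0.1024 = 0.2414 kg·m².
ω_f = I_p ω_i / I_f = (0.1390)(0.823) / 0.2414 = 0.4738 rad/s.
KE_i = ½(0.1390)(0.8230 rad/s)² = 0.04707 J; KE_f = ½(0.2414)(0.4738)² = 0.02710 J.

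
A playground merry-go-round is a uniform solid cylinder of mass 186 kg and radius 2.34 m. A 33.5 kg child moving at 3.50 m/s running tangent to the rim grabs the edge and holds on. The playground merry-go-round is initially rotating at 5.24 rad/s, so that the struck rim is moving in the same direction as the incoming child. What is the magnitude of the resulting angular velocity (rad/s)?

The axle reaction passes through the axle and exerts no torque about it; angular momentum about the axle is conserved through the impact.
I_p = ½(186)(2.34)² = 509.2 kg·m². Taking the sense of the child's angular momentum as positive, L_{child} = m v R = (33.5)(3.50)(2.34) = 274.4 kg·m²/s.
L_i = +I_p ω_p + m v R = +(509.2)(5.24) + 274.4 = 2943 kg·m²/s.
After sticking, I_f = I_p + m R² = 509.2 + (33.5)(2.34)² = 692.7 kg·m².
ω_f = L_i / I_f = 2943 / 692.7 = 4.248 rad/s.

|ω_f| ≈ 4.25 rad/s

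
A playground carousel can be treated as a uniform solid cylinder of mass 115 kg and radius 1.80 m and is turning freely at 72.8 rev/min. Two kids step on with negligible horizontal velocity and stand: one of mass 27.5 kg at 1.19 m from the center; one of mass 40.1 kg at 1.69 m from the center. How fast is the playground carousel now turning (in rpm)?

The added mass arrives with no angular momentum about the center, and any external torque about the center is negligible, so the system's angular momentum is conserved.
I_p = ½(115)(1.80)² = 186.3 kg·m².
Added inertia Σmr² = (27.5)(1.19)² + (40.1)(1.69)² = 153.5 kg·m²; I_f = 186.3 + 153.5 = 339.8 kg·m².
ω_f = I_p ω_i / I_f = (186.3)(72.8) / 339.8 = 39.92 rpm.

ω_f ≈ 39.9 rpm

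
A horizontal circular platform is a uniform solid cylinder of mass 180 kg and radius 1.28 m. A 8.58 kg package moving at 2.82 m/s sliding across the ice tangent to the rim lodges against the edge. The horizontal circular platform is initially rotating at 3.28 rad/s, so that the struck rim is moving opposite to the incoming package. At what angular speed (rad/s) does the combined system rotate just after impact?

About the central axle the impulsive forces during the collision are internal, so angular momentum about that axis is conserved.
I_p = ½(180)(1.28)² = 147.5 kg·m². Taking the sense of the package's angular momentum as positive, L_{package} = m v R = (8.58)(2.82)(1.28) = 30.97 kg·m²/s.
L_i = −I_p ω_p + m v R = −(147.5)(3.28) + 30.97 = -452.7 kg·m²/s.
After sticking, I_f = I_p + m R² = 147.5 + (8.58)(1.28)² = 161.5 kg·m².
ω_f = L_i / I_f = -452.7 / 161.5 = -2.803 rad/s.

|ω_f| ≈ 2.80 rad/s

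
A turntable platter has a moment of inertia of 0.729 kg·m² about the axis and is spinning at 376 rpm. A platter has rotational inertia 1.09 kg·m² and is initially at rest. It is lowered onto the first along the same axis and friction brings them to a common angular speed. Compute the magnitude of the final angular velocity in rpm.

|ω_f| ≈ 151 rpm

The coupling torques are internal; angular momentum about the shared axis is conserved.
Taking A's sense as positive: L = (0.7290)(376) = 274.1 kg·m²·rpm.
Combined I = 0.7290 + 1.090 = 1.819 kg·m².
ω_f = L / I = 274.1 / 1.819 = 150.7 rpm.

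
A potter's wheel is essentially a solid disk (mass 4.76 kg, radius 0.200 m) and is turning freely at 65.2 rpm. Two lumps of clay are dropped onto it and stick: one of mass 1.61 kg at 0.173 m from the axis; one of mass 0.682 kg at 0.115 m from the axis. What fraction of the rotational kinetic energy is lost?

fraction ≈ 0.375

The added mass arrives with no angular momentum about the axis, and any external torque about the axis is negligible, so the system's angular momentum is conserved.
I_p = ½(4.76)(0.200)² = 0.09520 kg·m².
Added inertia Σmr² = (1.61)(0.173)² + (0.682)(0.115)² = 0.05721 kg·m²; I_f = 0.09520 + 0.05721 = 0.1524 kg·m².
ω_f = I_p ω_i / I_f = (0.09520)(65.2) / 0.1524 = 40.73 rpm.
KE_i = ½(0.09520)(6.828 rad/s)² = 2.219 J; KE_f = ½(0.1524)(4.265)² = 1.386 J.
Fraction lost = 0.3753.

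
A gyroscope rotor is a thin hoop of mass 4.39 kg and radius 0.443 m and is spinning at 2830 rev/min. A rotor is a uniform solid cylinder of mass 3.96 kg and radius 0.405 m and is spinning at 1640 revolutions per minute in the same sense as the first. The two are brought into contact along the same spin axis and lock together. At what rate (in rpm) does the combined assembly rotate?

No external torque acts about the common axis, so total angular momentum is conserved.
Moments of inertia: I_A = (4.39)(0.443)² = 0.8615 kg·m²; I_B = ½(3.96)(0.405)² = 0.3248 kg·m².
Taking A's sense as positive: L = (0.8615)(2830) + (0.3248)(1640) = 2971 kg·m²·rpm.
Combined I = 0.8615 + 0.3248 = 1.186 kg·m².
ω_f = L / I = 2971 / 1.186 = 2504 rpm.

|ω_f| ≈ 2500 rpm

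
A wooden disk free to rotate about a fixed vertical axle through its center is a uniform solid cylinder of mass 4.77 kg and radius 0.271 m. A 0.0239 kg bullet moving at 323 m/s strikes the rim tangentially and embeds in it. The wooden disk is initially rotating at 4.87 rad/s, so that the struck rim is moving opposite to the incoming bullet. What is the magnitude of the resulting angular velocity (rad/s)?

|ω_f| ≈ 7.00 rad/s

The axle reaction passes through the axle and exerts no torque about it; angular momentum about the axle is conserved through the impact.
I_p = ½(4.77)(0.271)² = 0.1752 kg·m². Taking the sense of the bullet's angular momentum as positive, L_{bullet} = m v R = (0.0239)(323)(0.271) = 2.092 kg·m²/s.
L_i = −I_p ω_p + m v R = −(0.1752)(4.87) + 2.092 = 1.239 kg·m²/s.
After sticking, I_f = I_p + m R² = 0.1752 + (0.0239)(0.271)² = 0.1769 kg·m².
ω_f = L_i / I_f = 1.239 / 0.1769 = 7.004 rad/s.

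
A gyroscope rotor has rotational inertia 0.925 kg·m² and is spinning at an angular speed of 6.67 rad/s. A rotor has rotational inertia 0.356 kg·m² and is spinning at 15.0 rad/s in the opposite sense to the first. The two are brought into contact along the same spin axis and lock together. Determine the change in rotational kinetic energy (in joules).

ΔKE ≈ -60.4 J

No external torque acts about the common axis, so total angular momentum is conserved.
Taking A's sense as positive: L = (0.9250)(6.67) − (0.3560)(15.0) = 0.8298 kg·m²·rad/s.
Combined I = 0.9250 + 0.3560 = 1.281 kg·m².
ω_f = L / I = 0.8298 / 1.281 = 0.6477 rad/s.
KE_i = ½ΣIω² = 60.63 J; KE_f = ½(1.281)(0.6477)² = 0.2687 J.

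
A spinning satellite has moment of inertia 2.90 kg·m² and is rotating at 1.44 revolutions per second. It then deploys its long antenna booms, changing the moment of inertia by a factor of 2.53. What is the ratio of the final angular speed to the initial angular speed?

ω₂/ω₁ ≈ 0.395

No external torque acts about the spin axis, so angular momentum is conserved.
I₂ = 2.53 × 2.90 = 7.337 kg·m².
ω₂/ω₁ = I₁/I₂ = 2.900 / 7.337 = 0.3953.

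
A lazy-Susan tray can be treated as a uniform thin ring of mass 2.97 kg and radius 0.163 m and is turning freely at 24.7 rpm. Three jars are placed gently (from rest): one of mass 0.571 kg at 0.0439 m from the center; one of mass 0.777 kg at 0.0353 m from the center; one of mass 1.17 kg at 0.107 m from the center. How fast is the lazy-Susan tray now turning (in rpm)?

ω_f ≈ 20.7 rpm

No external torque acts about the center; L_before = L_after.
I_p = (2.97)(0.163)² = 0.07891 kg·m².
Added inertia Σmr² = (0.571)(0.0439)² + (0.777)(0.0353)² + (1.17)(0.107)² = 0.01546 kg·m²; I_f = 0.07891 + 0.01546 = 0.09437 kg·m².
ω_f = I_p ω_i / I_f = (0.07891)(24.7) / 0.09437 = 20.65 rpm.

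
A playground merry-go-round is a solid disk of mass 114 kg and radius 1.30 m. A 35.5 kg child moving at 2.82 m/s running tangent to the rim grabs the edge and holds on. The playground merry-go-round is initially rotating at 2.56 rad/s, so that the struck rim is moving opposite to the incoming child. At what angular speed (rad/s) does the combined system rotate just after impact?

|ω_f| ≈ 0.745 rad/s

About the axle the impulsive forces during the collision are internal, so angular momentum about that axis is conserved.
I_p = ½(114)(1.30)² = 96.33 kg·m². Taking the sense of the child's angular momentum as positive, L_{child} = m v R = (35.5)(2.82)(1.30) = 130.1 kg·m²/s.
L_i = −I_p ω_p + m v R = −(96.33)(2.56) + 130.1 = -116.5 kg·m²/s.
After sticking, I_f = I_p + m R² = 96.33 + (35.5)(1.30)² = 156.3 kg·m².
ω_f = L_i / I_f = -116.5 / 156.3 = -0.7450 rad/s.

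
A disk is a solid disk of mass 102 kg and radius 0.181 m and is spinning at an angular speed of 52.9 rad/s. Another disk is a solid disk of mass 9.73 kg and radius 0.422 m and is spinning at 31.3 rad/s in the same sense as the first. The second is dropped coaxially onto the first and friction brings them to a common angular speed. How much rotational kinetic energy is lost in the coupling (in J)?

No external torque acts about the common axis, so total angular momentum is conserved.
Moments of inertia: I_A = ½(102)(0.181)² = 1.671 kg·m²; I_B = ½(9.73)(0.422)² = 0.8664 kg·m².
Taking A's sense as positive: L = (1.671)(52.9) + (0.8664)(31.3) = 115.5 kg·m²·rad/s.
Combined I = 1.671 + 0.8664 = 2.537 kg·m².
ω_f = L / I = 115.5 / 2.537 = 45.52 rad/s.
KE_i = ½ΣIω² = 2762 J; KE_f = ½(2.537)(45.52)² = 2629 J.

ΔKE lost ≈ 133 J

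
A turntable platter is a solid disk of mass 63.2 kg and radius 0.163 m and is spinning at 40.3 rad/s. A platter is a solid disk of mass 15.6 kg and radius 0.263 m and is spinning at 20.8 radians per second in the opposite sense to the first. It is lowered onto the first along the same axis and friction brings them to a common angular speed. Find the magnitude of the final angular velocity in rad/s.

|ω_f| ≈ 16.4 rad/s

No external torque acts about the common axis, so total angular momentum is conserved.
Moments of inertia: I_A = ½(63.2)(0.163)² = 0.8396 kg·m²; I_B = ½(15.6)(0.263)² = 0.5395 kg·m².
Taking A's sense as positive: L = (0.8396)(40.3) − (0.5395)(20.8) = 22.61 kg·m²·rad/s.
Combined I = 0.8396 + 0.5395 = 1.379 kg·m².
ω_f = L / I = 22.61 / 1.379 = 16.40 rad/s.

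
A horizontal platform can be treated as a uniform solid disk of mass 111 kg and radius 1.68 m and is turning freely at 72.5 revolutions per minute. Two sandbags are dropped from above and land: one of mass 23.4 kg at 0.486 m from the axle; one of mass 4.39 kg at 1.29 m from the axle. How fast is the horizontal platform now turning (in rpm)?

ω_f ≈ 67.0 rpm

No external torque acts about the axle; L_before = L_after.
I_p = ½(111)(1.68)² = 156.6 kg·m².
Added inertia Σmr² = (23.4)(0.486)² + (4.39)(1.29)² = 12.83 kg·m²; I_f = 156.6 + 12.83 = 169.5 kg·m².
ω_f = I_p ω_i / I_f = (156.6)(72.5) / 169.5 = 67.01 rpm.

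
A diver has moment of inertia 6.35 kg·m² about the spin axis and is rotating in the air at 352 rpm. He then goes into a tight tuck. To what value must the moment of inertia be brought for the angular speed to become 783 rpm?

I₂ ≈ 2.85 kg·m²

Angular momentum about the spin axis is conserved since the torque about it is zero.
I₂ = I₁ω₁ / ω₂ = (6.35)(352) / (783) = 2.855 kg·m².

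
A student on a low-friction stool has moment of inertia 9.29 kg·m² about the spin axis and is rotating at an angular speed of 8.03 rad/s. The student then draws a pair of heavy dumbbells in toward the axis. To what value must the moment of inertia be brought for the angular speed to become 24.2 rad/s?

I₂ ≈ 3.08 kg·m²

Angular momentum about the spin axis is conserved since the torque about it is zero.
I₂ = I₁ω₁ / ω₂ = (9.29)(8.03) / (24.2) = 3.083 kg·m².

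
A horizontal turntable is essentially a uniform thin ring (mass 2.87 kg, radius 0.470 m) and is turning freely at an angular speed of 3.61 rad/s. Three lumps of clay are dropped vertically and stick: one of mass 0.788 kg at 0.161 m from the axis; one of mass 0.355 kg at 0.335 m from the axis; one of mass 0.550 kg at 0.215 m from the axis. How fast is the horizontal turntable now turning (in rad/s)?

ω_f ≈ 3.18 rad/s

The added mass arrives with no angular momentum about the axis, and any external torque about the axis is negligible, so the system's angular momentum is conserved.
I_p = (2.87)(0.470)² = 0.6340 kg·m².
Added inertia Σmr² = (0.788)(0.161)² + (0.355)(0.335)² + (0.550)(0.215)² = 0.08569 kg·m²; I_f = 0.6340 + 0.08569 = 0.7197 kg·m².
ω_f = I_p ω_i / I_f = (0.6340)(3.61) / 0.7197 = 3.180 rad/s.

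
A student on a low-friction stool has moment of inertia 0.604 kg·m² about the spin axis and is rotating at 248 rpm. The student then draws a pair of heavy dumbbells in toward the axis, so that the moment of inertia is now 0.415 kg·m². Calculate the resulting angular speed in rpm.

ω₂ ≈ 361 rpm

Angular momentum about the spin axis is conserved since the torque about it is zero.
ω₂ = I₁ω₁ / I₂ = (0.6040)(248 rpm) / (0.4150) = 360.9 rpm.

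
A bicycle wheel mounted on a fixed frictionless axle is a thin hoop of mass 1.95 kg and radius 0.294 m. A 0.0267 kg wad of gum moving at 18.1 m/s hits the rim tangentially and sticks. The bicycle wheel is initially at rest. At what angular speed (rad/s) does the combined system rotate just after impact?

|ω_f| ≈ 0.832 rad/s

The axle reaction passes through the axle and exerts no torque about it; angular momentum about the axle is conserved through the impact.
I_p = (1.95)(0.294)² = 0.1686 kg·m². Taking the sense of the wad of gum's angular momentum as positive, L_{wad} = m v R = (0.0267)(18.1)(0.294) = 0.1421 kg·m²/s.
L_i = 0 + 0.1421 = 0.1421 kg·m²/s.
After sticking, I_f = I_p + m R² = 0.1686 + (0.0267)(0.294)² = 0.1709 kg·m².
ω_f = L_i / I_f = 0.1421 / 0.1709 = 0.8316 rad/s.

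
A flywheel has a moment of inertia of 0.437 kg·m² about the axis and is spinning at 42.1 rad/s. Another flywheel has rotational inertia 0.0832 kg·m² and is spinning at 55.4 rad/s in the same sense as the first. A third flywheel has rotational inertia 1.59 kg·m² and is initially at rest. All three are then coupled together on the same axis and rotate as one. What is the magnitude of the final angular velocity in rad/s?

The coupling torques are internal; angular momentum about the shared axis is conserved.
Taking A's sense as positive: L = (0.4370)(42.1) + (0.08320)(55.4) = 23.01 kg·m²·rad/s.
Combined I = 0.4370 + 0.08320 + 1.590 = 2.110 kg·m².
ω_f = L / I = 23.01 / 2.110 = 10.90 rad/s.

|ω_f| ≈ 10.9 rad/s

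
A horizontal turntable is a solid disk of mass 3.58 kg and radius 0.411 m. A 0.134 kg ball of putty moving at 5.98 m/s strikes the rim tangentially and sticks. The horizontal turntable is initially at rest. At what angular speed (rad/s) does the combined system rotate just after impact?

About the axle the impulsive forces during the collision are internal, so angular momentum about that axis is conserved.
I_p = ½(3.58)(0.411)² = 0.3024 kg·m². Taking the sense of the ball of putty's angular momentum as positive, L_{ball} = m v R = (0.134)(5.98)(0.411) = 0.3293 kg·m²/s.
L_i = 0 + 0.3293 = 0.3293 kg·m²/s.
After sticking, I_f = I_p + m R² = 0.3024 + (0.134)(0.411)² = 0.3250 kg·m².
ω_f = L_i / I_f = 0.3293 / 0.3250 = 1.013 rad/s.

|ω_f| ≈ 1.01 rad/s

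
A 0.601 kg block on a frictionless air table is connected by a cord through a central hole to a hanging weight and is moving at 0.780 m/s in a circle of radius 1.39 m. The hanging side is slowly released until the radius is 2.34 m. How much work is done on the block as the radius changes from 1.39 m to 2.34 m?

W ≈ -0.118 J

Central (radial) force ⇒ zero torque about the center ⇒ m v r is constant.
v₂ = v₁ r₁ / r₂ = (0.780)(1.39) / (2.34) = 0.4633 m/s.
W = ΔKE = ½m(v₂² − v₁²) = -0.1183 J.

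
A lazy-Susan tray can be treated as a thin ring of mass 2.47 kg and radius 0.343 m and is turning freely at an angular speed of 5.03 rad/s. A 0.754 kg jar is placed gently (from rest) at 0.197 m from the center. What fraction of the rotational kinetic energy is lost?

fraction ≈ 0.0915

No external torque acts about the center; L_before = L_after.
I_p = (2.47)(0.343)² = 0.2906 kg·m².
Added inertia Σmr² = (0.754)(0.197)² = 0.02926 kg·m²; I_f = 0.2906 + 0.02926 = 0.3199 kg·m².
ω_f = I_p ω_i / I_f = (0.2906)(5.03) / 0.3199 = 4.570 rad/s.
KE_i = ½(0.2906)(5.030 rad/s)² = 3.676 J; KE_f = ½(0.3199)(4.570)² = 3.340 J.
Fraction lost = 0.09149.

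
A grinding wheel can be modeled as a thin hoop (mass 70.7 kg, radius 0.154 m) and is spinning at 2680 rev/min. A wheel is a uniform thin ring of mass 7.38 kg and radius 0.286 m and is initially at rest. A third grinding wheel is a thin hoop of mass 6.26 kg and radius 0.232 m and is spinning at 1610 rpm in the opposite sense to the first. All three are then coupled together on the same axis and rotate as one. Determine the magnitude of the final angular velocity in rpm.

|ω_f| ≈ 1510 rpm

No external torque acts about the common axis, so total angular momentum is conserved.
Moments of inertia: I_A = (70.7)(0.154)² = 1.677 kg·m²; I_B = (7.38)(0.286)² = 0.6037 kg·m²; I_C = (6.26)(0.232)² = 0.3369 kg·m².
Taking A's sense as positive: L = (1.677)(2680) − (0.3369)(1610) = 3951 kg·m²·rpm.
Combined I = 1.677 + 0.6037 + 0.3369 = 2.617 kg·m².
ω_f = L / I = 3951 / 2.617 = 1510 rpm.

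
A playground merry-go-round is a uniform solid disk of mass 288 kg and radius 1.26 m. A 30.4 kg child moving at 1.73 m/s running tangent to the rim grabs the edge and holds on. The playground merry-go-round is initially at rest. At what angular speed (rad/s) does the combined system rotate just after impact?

The axle reaction passes through the axle and exerts no torque about it; angular momentum about the axle is conserved through the impact.
I_p = ½(288)(1.26)² = 228.6 kg·m². Taking the sense of the child's angular momentum as positive, L_{child} = m v R = (30.4)(1.73)(1.26) = 66.27 kg·m²/s.
L_i = 0 + 66.27 = 66.27 kg·m²/s.
After sticking, I_f = I_p + m R² = 228.6 + (30.4)(1.26)² = 276.9 kg·m².
ω_f = L_i / I_f = 66.27 / 276.9 = 0.2393 rad/s.

|ω_f| ≈ 0.239 rad/s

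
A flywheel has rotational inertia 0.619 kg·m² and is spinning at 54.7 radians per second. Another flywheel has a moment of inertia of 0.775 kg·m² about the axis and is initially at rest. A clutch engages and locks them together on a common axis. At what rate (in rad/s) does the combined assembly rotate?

No external torque acts about the common axis, so total angular momentum is conserved.
Taking A's sense as positive: L = (0.6190)(54.7) = 33.86 kg·m²·rad/s.
Combined I = 0.6190 + 0.7750 = 1.394 kg·m².
ω_f = L / I = 33.86 / 1.394 = 24.29 rad/s.

|ω_f| ≈ 24.3 rad/s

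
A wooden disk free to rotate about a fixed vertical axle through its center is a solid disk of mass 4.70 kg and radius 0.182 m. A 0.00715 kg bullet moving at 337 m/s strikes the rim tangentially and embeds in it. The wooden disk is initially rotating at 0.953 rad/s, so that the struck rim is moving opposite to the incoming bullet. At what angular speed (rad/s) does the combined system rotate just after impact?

About the axle the impulsive forces during the collision are internal, so angular momentum about that axis is conserved.
I_p = ½(4.70)(0.182)² = 0.07784 kg·m². Taking the sense of the bullet's angular momentum as positive, L_{bullet} = m v R = (0.00715)(337)(0.182) = 0.4385 kg·m²/s.
L_i = −I_p ω_p + m v R = −(0.07784)(0.953) + 0.4385 = 0.3644 kg·m²/s.
After sticking, I_f = I_p + m R² = 0.07784 + (0.00715)(0.182)² = 0.07808 kg·m².
ω_f = L_i / I_f = 0.3644 / 0.07808 = 4.667 rad/s.

|ω_f| ≈ 4.67 rad/s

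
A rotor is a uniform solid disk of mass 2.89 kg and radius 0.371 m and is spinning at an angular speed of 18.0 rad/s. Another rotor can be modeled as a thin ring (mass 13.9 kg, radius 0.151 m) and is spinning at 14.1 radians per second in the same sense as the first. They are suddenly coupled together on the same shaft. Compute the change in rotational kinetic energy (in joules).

ΔKE ≈ -0.929 J

No external torque acts about the common axis, so total angular momentum is conserved.
Moments of inertia: I_A = ½(2.89)(0.371)² = 0.1989 kg·m²; I_B = (13.9)(0.151)² = 0.3169 kg·m².
Taking A's sense as positive: L = (0.1989)(18.0) + (0.3169)(14.1) = 8.049 kg·m²·rad/s.
Combined I = 0.1989 + 0.3169 = 0.5158 kg·m².
ω_f = L / I = 8.049 / 0.5158 = 15.60 rad/s.
KE_i = ½ΣIω² = 63.73 J; KE_f = ½(0.5158)(15.60)² = 62.80 J.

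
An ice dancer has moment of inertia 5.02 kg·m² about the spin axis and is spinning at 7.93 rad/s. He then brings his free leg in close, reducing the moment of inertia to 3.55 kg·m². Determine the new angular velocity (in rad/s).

ω₂ ≈ 11.2 rad/s

No external torque acts about the spin axis, so angular momentum is conserved.
ω₂ = I₁ω₁ / I₂ = (5.020)(7.93 rad/s) / (3.550) = 11.21 rad/s.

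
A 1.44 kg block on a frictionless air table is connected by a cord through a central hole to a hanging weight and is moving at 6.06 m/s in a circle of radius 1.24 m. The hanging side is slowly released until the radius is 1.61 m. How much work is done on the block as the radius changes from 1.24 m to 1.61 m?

W ≈ -10.8 J

The only horizontal force on the mass is along the cord (radial), so it exerts no torque about the hole and angular momentum m v r is conserved.
v₂ = v₁ r₁ / r₂ = (6.06)(1.24) / (1.61) = 4.667 m/s.
W = ΔKE = ½m(v₂² − v₁²) = -10.76 J.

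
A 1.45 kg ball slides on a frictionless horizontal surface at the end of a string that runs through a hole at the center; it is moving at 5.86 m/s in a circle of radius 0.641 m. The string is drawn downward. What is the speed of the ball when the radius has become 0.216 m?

Central (radial) force ⇒ zero torque about the center ⇒ m v r is constant.
v₂ = v₁ r₁ / r₂ = (5.86)(0.641) / (0.216) = 17.39 m/s.

v₂ ≈ 17.4 m/s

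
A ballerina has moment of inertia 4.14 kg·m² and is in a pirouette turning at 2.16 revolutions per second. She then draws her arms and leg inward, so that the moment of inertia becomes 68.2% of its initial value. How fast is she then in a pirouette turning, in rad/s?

ω₂ ≈ 19.9 rad/s

No external torque acts about the spin axis, so angular momentum is conserved.
I₂ = 0.682 × 4.14 = 2.823 kg·m².
ω₂ = I₁ω₁ / I₂ = (4.140)(2.16 rev/s) / (2.823) = 3.167 rev/s = 19.90 rad/s.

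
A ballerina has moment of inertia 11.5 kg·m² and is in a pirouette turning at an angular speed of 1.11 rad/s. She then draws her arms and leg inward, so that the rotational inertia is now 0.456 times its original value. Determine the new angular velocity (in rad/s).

ω₂ ≈ 2.43 rad/s

Angular momentum about the spin axis is conserved since the torque about it is zero.
I₂ = 0.456 × 11.5 = 5.244 kg·m².
ω₂ = I₁ω₁ / I₂ = (11.50)(1.11 rad/s) / (5.244) = 2.434 rad/s.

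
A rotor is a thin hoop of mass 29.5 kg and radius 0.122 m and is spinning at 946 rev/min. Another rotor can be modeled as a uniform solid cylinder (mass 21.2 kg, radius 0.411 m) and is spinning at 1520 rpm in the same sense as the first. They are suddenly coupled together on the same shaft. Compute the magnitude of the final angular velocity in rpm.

|ω_f| ≈ 1410 rpm

No external torque acts about the common axis, so total angular momentum is conserved.
Moments of inertia: I_A = (29.5)(0.122)² = 0.4391 kg·m²; I_B = ½(21.2)(0.411)² = 1.791 kg·m².
Taking A's sense as positive: L = (0.4391)(946) + (1.791)(1520) = 3137 kg·m²·rpm.
Combined I = 0.4391 + 1.791 = 2.230 kg·m².
ω_f = L / I = 3137 / 2.230 = 1407 rpm.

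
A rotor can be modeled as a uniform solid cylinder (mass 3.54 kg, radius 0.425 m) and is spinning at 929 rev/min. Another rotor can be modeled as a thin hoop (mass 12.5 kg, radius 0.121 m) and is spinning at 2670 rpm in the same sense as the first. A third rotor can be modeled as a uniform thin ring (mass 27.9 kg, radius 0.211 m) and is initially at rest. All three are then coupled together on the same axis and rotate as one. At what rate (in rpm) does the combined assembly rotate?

|ω_f| ≈ 450 rpm

No external torque acts about the common axis, so total angular momentum is conserved.
Moments of inertia: I_A = ½(3.54)(0.425)² = 0.3197 kg·m²; I_B = (12.5)(0.121)² = 0.1830 kg·m²; I_C = (27.9)(0.211)² = 1.242 kg·m².
Taking A's sense as positive: L = (0.3197)(929) + (0.1830)(2670) = 785.7 kg·m²·rpm.
Combined I = 0.3197 + 0.1830 + 1.242 = 1.745 kg·m².
ω_f = L / I = 785.7 / 1.745 = 450.3 rpm.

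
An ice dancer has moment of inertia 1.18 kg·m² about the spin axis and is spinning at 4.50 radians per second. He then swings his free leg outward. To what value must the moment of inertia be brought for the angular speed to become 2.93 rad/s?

I₂ ≈ 1.81 kg·m²

With no external torque about the axis, L is conserved: I₁ω₁ = I₂ω₂.
I₂ = I₁ω₁ / ω₂ = (1.18)(4.50) / (2.93) = 1.812 kg·m².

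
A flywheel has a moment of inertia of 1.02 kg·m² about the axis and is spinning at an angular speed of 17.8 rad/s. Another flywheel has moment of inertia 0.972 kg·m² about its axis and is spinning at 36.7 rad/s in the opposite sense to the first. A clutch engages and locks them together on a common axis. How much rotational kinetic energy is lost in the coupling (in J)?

ΔKE lost ≈ 739 J

No external torque acts about the common axis, so total angular momentum is conserved.
Taking A's sense as positive: L = (1.020)(17.8) − (0.9720)(36.7) = -17.52 kg·m²·rad/s.
Combined I = 1.020 + 0.9720 = 1.992 kg·m².
ω_f = L / I = -17.52 / 1.992 = -8.793 rad/s.
KE_i = ½ΣIω² = 816.2 J; KE_f = ½(1.992)(8.793)² = 77.01 J.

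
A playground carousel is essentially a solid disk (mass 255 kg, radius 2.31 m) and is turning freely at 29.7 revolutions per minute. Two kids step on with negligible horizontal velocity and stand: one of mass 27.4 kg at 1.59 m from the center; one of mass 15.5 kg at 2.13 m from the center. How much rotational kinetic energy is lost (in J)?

No external torque acts about the center; L_before = L_after.
I_p = ½(255)(2.31)² = 680.4 kg·m².
Added inertia Σmr² = (27.4)(1.59)² + (15.5)(2.13)² = 139.6 kg·m²; I_f = 680.4 + 139.6 = 819.9 kg·m².
ω_f = I_p ω_i / I_f = (680.4)(29.7) / 819.9 = 24.64 rpm.
KE_i = ½(680.4)(3.110 rad/s)² = 3291 J; KE_f = ½(819.9)(2.581)² = 2730 J.

energy lost ≈ 560 J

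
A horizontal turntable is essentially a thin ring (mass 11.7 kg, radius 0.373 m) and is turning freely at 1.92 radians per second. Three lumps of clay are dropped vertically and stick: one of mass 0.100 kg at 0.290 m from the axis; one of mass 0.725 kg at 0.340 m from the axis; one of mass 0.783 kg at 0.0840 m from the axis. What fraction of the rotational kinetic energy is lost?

No external torque acts about the axis; L_before = L_after.
I_p = (11.7)(0.373)² = 1.628 kg·m².
Added inertia Σmr² = (0.100)(0.290)² + (0.725)(0.340)² + (0.783)(0.0840)² = 0.09774 kg·m²; I_f = 1.628 + 0.09774 = 1.726 kg·m².
ω_f = I_p ω_i / I_f = (1.628)(1.92) / 1.726 = 1.811 rad/s.
KE_i = ½(1.628)(1.920 rad/s)² = 3.000 J; KE_f = ½(1.726)(1.811)² = 2.830 J.
Fraction lost = 0.05665.

fraction ≈ 0.0566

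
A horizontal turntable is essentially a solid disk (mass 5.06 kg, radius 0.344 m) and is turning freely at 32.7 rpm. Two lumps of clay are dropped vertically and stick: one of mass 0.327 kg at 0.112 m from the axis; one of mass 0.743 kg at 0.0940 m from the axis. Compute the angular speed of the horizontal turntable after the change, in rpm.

No external torque acts about the axis; L_before = L_after.
I_p = ½(5.06)(0.344)² = 0.2994 kg·m².
Added inertia Σmr² = (0.327)(0.112)² + (0.743)(0.0940)² = 0.01067 kg·m²; I_f = 0.2994 + 0.01067 = 0.3101 kg·m².
ω_f = I_p ω_i / I_f = (0.2994)(32.7) / 0.3101 = 31.58 rpm.

ω_f ≈ 31.6 rpm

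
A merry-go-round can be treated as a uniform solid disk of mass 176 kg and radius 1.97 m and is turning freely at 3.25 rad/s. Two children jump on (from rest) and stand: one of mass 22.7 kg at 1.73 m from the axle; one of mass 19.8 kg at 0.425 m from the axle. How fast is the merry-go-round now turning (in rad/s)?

The added mass arrives with no angular momentum about the axle, and any external torque about the axle is negligible, so the system's angular momentum is conserved.
I_p = ½(176)(1.97)² = 341.5 kg·m².
Added inertia Σmr² = (22.7)(1.73)² + (19.8)(0.425)² = 71.52 kg·m²; I_f = 341.5 + 71.52 = 413.0 kg·m².
ω_f = I_p ω_i / I_f = (341.5)(3.25) / 413.0 = 2.687 rad/s.

ω_f ≈ 2.69 rad/s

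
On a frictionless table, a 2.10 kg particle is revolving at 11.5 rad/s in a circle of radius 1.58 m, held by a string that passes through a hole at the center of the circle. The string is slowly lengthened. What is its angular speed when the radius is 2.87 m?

ω₂ ≈ 3.49 rad/s

The constraining force is radial, so m r² ω about the center is conserved.
ω₂ = ω₁ (r₁/r₂)² = (11.5)(1.58/2.87)² = 3.485 rad/s.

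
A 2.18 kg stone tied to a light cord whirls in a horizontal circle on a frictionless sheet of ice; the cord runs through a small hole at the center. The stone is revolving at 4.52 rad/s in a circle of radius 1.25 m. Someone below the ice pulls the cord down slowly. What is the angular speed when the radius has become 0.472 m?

The constraining force is radial, so m r² ω about the center is conserved.
ω₂ = ω₁ (r₁/r₂)² = (4.52)(1.25/0.472)² = 31.70 rad/s.

ω₂ ≈ 31.7 rad/s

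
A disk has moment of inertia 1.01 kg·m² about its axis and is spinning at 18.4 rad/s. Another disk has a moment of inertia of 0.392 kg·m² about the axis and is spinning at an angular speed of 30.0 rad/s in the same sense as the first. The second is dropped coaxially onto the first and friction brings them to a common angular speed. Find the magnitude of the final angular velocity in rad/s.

|ω_f| ≈ 21.6 rad/s

The coupling torques are internal; angular momentum about the shared axis is conserved.
Taking A's sense as positive: L = (1.010)(18.4) + (0.3920)(30.0) = 30.34 kg·m²·rad/s.
Combined I = 1.010 + 0.3920 = 1.402 kg·m².
ω_f = L / I = 30.34 / 1.402 = 21.64 rad/s.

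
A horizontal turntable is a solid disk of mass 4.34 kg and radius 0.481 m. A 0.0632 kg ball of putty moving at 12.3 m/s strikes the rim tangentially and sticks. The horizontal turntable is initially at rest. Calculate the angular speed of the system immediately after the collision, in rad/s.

|ω_f| ≈ 0.724 rad/s

The axle reaction passes through the axle and exerts no torque about it; angular momentum about the axle is conserved through the impact.
I_p = ½(4.34)(0.481)² = 0.5021 kg·m². Taking the sense of the ball of putty's angular momentum as positive, L_{ball} = m v R = (0.0632)(12.3)(0.481) = 0.3739 kg·m²/s.
L_i = 0 + 0.3739 = 0.3739 kg·m²/s.
After sticking, I_f = I_p + m R² = 0.5021 + (0.0632)(0.481)² = 0.5167 kg·m².
ω_f = L_i / I_f = 0.3739 / 0.5167 = 0.7237 rad/s.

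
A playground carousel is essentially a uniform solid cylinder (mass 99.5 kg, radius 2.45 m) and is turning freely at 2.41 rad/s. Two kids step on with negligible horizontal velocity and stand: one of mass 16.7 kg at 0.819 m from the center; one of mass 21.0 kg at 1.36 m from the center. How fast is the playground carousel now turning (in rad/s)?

No external torque acts about the center; L_before = L_after.
I_p = ½(99.5)(2.45)² = 298.6 kg·m².
Added inertia Σmr² = (16.7)(0.819)² + (21.0)(1.36)² = 50.04 kg·m²; I_f = 298.6 + 50.04 = 348.7 kg·m².
ω_f = I_p ω_i / I_f = (298.6)(2.41) / 348.7 = 2.064 rad/s.

ω_f ≈ 2.06 rad/s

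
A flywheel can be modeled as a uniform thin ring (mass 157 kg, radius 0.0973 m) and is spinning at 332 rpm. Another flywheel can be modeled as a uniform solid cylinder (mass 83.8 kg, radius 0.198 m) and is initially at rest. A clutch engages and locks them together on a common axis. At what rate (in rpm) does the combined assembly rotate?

No external torque acts about the common axis, so total angular momentum is conserved.
Moments of inertia: I_A = (157)(0.0973)² = 1.486 kg·m²; I_B = ½(83.8)(0.198)² = 1.643 kg·m².
Taking A's sense as positive: L = (1.486)(332) = 493.5 kg·m²·rpm.
Combined I = 1.486 + 1.643 = 3.129 kg·m².
ω_f = L / I = 493.5 / 3.129 = 157.7 rpm.

|ω_f| ≈ 158 rpm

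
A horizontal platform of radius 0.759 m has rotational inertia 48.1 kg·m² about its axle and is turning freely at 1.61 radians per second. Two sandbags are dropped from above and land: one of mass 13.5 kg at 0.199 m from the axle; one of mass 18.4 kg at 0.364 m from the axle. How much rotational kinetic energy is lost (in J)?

No external torque acts about the axle; L_before = L_after.
Added inertia Σmr² = (13.5)(0.199)² + (18.4)(0.364)² = 2.973 kg·m²; I_f = 48.10 + 2.973 = 51.07 kg·m².
ω_f = I_p ω_i / I_f = (48.10)(1.61) / 51.07 = 1.516 rad/s.
KE_i = ½(48.10)(1.610 rad/s)² = 62.34 J; KE_f = ½(51.07)(1.516)² = 58.71 J.

energy lost ≈ 3.63 J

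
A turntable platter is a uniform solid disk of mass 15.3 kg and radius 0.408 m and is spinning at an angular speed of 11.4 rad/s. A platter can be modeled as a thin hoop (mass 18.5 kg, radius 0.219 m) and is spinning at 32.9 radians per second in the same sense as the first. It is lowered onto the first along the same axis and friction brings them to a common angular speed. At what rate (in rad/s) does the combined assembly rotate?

No external torque acts about the common axis, so total angular momentum is conserved.
Moments of inertia: I_A = ½(15.3)(0.408)² = 1.273 kg·m²; I_B = (18.5)(0.219)² = 0.8873 kg·m².
Taking A's sense as positive: L = (1.273)(11.4) + (0.8873)(32.9) = 43.71 kg·m²·rad/s.
Combined I = 1.273 + 0.8873 = 2.161 kg·m².
ω_f = L / I = 43.71 / 2.161 = 20.23 rad/s.

|ω_f| ≈ 20.2 rad/s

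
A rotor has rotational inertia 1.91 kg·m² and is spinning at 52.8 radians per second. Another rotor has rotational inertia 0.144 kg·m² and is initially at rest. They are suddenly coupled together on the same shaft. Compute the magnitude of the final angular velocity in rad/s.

No external torque acts about the common axis, so total angular momentum is conserved.
Taking A's sense as positive: L = (1.910)(52.8) = 100.8 kg·m²·rad/s.
Combined I = 1.910 + 0.1440 = 2.054 kg·m².
ω_f = L / I = 100.8 / 2.054 = 49.10 rad/s.

|ω_f| ≈ 49.1 rad/s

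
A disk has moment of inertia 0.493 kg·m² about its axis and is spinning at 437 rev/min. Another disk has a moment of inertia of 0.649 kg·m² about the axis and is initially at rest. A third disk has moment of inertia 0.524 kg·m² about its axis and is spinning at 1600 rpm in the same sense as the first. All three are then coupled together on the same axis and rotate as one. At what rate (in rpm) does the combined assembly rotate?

|ω_f| ≈ 633 rpm

No external torque acts about the common axis, so total angular momentum is conserved.
Taking A's sense as positive: L = (0.4930)(437) + (0.5240)(1600) = 1054 kg·m²·rpm.
Combined I = 0.4930 + 0.6490 + 0.5240 = 1.666 kg·m².
ω_f = L / I = 1054 / 1.666 = 632.6 rpm.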